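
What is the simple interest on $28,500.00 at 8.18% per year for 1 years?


Formula: I = P * r * t
Substituting: I = $28,500.00 * 0.0818 * 1
Step: I = $28,500.00 * 0.0818
I = $2,331.30

$2,331.30


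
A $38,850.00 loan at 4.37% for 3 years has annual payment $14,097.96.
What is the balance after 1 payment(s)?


Formula: Balance = PV*(1+r)^k - PMT*((1+r)^k - 1)/r
Growth: (1 + 0.0437)^1 = 1.0437
Accumulated factor: ((1+r)^k - 1)/r = 1.0
Balance = $38,850.00 * 1.0437 - $14,097.96 * 1.0
Balance = $26,449.79

$26,449.79


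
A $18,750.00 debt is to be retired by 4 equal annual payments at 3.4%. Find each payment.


Formula: PMT = PV * r / (1 - (1+r)^(-n))
Denominator: 1 - (1 + 0.034)^(-4) = 0.125182
Numerator: $18,750.00 * 0.034 = 637.5
PMT = 637.5 / 0.125182 = $5,092.60

$5,092.60


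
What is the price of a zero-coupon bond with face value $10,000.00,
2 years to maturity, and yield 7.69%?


Formula: Price = FV / (1 + r)^n
Substituting: Price = $10,000.00 / (1 + 0.0769)^2
Discount factor: (1.0769)^2 = 1.159714
Price = $10,000.00 / 1.159714 = $8,622.82

$8,622.82


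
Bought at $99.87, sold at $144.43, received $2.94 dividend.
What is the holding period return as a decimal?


Formula: HPR = (P1 - P0 + D) / P0
Gain: $144.43 - $99.87 + $2.94 = $47.50
HPR = $47.50 / $99.87 = 0.4756

0.4756


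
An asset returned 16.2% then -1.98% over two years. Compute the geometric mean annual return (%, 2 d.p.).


Formula: Geometric mean = ((1+r1)*(1+r2))^(1/2) - 1
Product: (1 + 0.162) * (1 + -0.0198) = 1.162 * 0.9802 = 1.138992
Square root: 1.138992^0.5 = 1.067236
Geometric mean = 1.067236 - 1 = 0.067236
As percentage: 6.72%

6.72%


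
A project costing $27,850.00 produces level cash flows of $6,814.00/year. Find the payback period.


Formula: Payback = investment / annual cash flow
Substituting: Payback = $27,850.00 / $6,814.00
Payback = 4.0872 years

4.0872 years


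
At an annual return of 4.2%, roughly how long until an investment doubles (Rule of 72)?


Formula: Years ≈ 72 / r
Substituting: Years ≈ 72 / 4.2
Years ≈ 17.1

17.1 years


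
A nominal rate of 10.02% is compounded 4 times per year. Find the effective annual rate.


Formula: EAR = (1 + r/m)^m - 1
Period rate: r/m = 0.1002 / 4 = 0.02505
Compounding: (1 + 0.02505)^4 = 1.104028
EAR = 1.104028 - 1 = 0.104028

0.104028


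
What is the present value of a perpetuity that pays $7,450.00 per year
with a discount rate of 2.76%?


Formula: PV = C / r
Substituting: PV = $7,450.00 / 0.0276
PV = $269,927.54

$269,927.54


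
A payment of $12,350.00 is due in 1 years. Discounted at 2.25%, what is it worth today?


Formula: PV = FV / (1 + r)^n
Substituting: PV = $12,350.00 / (1 + 0.0225)^1
Discount factor: (1.0225)^1 = 1.0225
PV = $12,350.00 / 1.0225 = $12,078.24

$12,078.24


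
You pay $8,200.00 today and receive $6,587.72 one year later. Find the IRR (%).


Formula: IRR = C1/C0 - 1
Substituting: IRR = $6,587.72 / $8,200.00 - 1
Ratio: 0.80338 - 1 = -0.19662
IRR = -19.662%

-19.662%


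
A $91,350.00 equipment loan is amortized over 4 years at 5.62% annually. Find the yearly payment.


Formula: PMT = PV * r / (1 - (1+r)^(-n))
Denominator: 1 - (1 + 0.0562)^(-4) = 0.196445
Numerator: $91,350.00 * 0.0562 = 5133.87
PMT = 5133.87 / 0.196445 = $26,133.82

$26,133.82


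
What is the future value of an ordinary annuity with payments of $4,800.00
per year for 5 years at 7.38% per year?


Formula: FV = PMT * ((1+r)^n - 1) / r
Growth factor: (1 + 0.0738)^5 = 1.427634
Numerator: 1.427634 - 1 = 0.427634
FV = $4,800.00 * 0.427634 / 0.0738 = $27,813.62

$27,813.62


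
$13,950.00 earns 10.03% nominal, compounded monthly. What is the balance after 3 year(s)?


Formula: FV = P * (1 + r/m)^(m*t)
Period rate: r/m = 0.1003 / 12 = 0.008358
Total periods: m*t = 12 * 3 = 36
Growth factor: (1 + 0.008358)^36 = 1.349386
FV = $13,950.00 * 1.349386 = $18,823.93

$18,823.93


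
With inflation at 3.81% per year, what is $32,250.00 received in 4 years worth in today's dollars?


Formula: Real value = nominal / (1 + inflation)^years
Price level: (1 + 0.0381)^4 = 1.161333
Real value = $32,250.00 / 1.161333 = $27,769.81

$27,769.81


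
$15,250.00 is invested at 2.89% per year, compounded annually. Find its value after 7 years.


Formula: FV = P * (1 + r)^n
Substituting: FV = $15,250.00 * (1 + 0.0289)^7
Growth factor: (1.0289)^7 = 1.220709
FV = $15,250.00 * 1.220709 = $18,615.81

$18,615.81


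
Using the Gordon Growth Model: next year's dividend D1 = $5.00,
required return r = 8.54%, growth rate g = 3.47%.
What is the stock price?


Formula: P = D1 / (r - g)
Spread: r - g = 0.0854 - 0.0347 = 0.0507
Substituting: P = $5.00 / 0.0507
P = $98.62

$98.62


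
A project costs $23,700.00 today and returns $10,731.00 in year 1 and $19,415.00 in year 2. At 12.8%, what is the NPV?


Formula: NPV = C0 + C1/(1+r) + C2/(1+r)^2
Discount C1: $10,731.00 / (1 + 0.128) = $9,513.30
Discount C2: $19,415.00 / (1 + 0.128)^2 = $15,258.76
NPV = -$23,700.00 + $9,513.30 + $15,258.76 = $1,072.06

$1,072.06


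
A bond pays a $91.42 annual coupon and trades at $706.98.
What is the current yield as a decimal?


Formula: Current yield = annual coupon / price
Substituting: CY = $91.42 / $706.98
CY = 0.129311

0.129311


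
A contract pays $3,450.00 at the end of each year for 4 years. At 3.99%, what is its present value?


Formula: PV = PMT * (1 - (1+r)^(-n)) / r
Discount factor: (1 + 0.0399)^(-4) = 0.855133
Bracket: 1 - 0.855133 = 0.144867
PV = $3,450.00 * 0.144867 / 0.0399 = $12,526.09

$12,526.09


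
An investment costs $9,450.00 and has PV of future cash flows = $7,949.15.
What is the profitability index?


Formula: PI = PV(cash flows) / initial investment
Substituting: PI = $7,949.15 / $9,450.00
PI = 0.8412

0.8412


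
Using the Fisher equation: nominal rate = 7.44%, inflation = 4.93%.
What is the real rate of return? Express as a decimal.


Formula: (1 + r_real) = (1 + r_nom) / (1 + inflation)
Substituting: (1 + r_real) = 1.0744 / 1.0493
(1 + r_real) = 1.023921
r_real = 1.023921 - 1 = 0.023921

0.023921


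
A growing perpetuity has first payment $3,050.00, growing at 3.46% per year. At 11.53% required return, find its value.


Formula: PV = C / (r - g)
Spread: r - g = 0.1153 - 0.0346 = 0.0807
Substituting: PV = $3,050.00 / 0.0807
PV = $37,794.30

$37,794.30


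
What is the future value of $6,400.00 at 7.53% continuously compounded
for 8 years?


Formula: FV = P * e^(r*t)
Exponent: r*t = 0.0753 * 8 = 0.6024
e^(0.6024) = 1.826497
FV = $6,400.00 * 1.826497 = $11,689.58

$11,689.58


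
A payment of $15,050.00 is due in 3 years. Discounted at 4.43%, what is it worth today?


Formula: PV = FV / (1 + r)^n
Substituting: PV = $15,050.00 / (1 + 0.0443)^3
Discount factor: (1.0443)^3 = 1.138874
PV = $15,050.00 / 1.138874 = $13,214.80

$13,214.80


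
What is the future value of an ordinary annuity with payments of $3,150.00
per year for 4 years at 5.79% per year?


Formula: FV = PMT * ((1+r)^n - 1) / r
Growth factor: (1 + 0.0579)^4 = 1.252502
Numerator: 1.252502 - 1 = 0.252502
FV = $3,150.00 * 0.252502 / 0.0579 = $13,737.16

$13,737.16


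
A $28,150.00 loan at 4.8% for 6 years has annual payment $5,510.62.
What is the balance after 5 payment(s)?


Formula: Balance = PV*(1+r)^k - PMT*((1+r)^k - 1)/r
Growth: (1 + 0.048)^5 = 1.264173
Accumulated factor: ((1+r)^k - 1)/r = 5.503598
Balance = $28,150.00 * 1.264173 - $5,510.62 * 5.503598
Balance = $5,258.22

$5,258.22


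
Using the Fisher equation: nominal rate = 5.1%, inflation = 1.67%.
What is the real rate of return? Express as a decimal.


Formula: (1 + r_real) = (1 + r_nom) / (1 + inflation)
Substituting: (1 + r_real) = 1.051 / 1.0167
(1 + r_real) = 1.033737
r_real = 1.033737 - 1 = 0.033737

0.033737


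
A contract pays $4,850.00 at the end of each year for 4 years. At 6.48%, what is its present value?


Formula: PV = PMT * (1 - (1+r)^(-n)) / r
Discount factor: (1 + 0.0648)^(-4) = 0.777907
Bracket: 1 - 0.777907 = 0.222093
PV = $4,850.00 * 0.222093 / 0.0648 = $16,622.68

$16,622.68


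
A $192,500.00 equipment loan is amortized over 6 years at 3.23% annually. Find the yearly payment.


Formula: PMT = PV * r / (1 - (1+r)^(-n))
Denominator: 1 - (1 + 0.0323)^(-6) = 0.173649
Numerator: $192,500.00 * 0.0323 = 6217.75
PMT = 6217.75 / 0.173649 = $35,806.38

$35,806.38


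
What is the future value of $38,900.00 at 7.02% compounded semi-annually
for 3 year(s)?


Formula: FV = P * (1 + r/m)^(m*t)
Period rate: r/m = 0.0702 / 2 = 0.0351
Total periods: m*t = 2 * 3 = 6
Growth factor: (1 + 0.0351)^6 = 1.229968
FV = $38,900.00 * 1.229968 = $47,845.76

$47,845.76


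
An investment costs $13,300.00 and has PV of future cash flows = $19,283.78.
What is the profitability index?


Formula: PI = PV(cash flows) / initial investment
Substituting: PI = $19,283.78 / $13,300.00
PI = 1.4499

1.4499


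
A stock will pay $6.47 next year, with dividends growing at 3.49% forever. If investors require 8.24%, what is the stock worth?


Formula: P = D1 / (r - g)
Spread: r - g = 0.0824 - 0.0349 = 0.0475
Substituting: P = $6.47 / 0.0475
P = $136.21

$136.21


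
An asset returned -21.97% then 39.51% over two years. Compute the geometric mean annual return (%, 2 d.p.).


Formula: Geometric mean = ((1+r1)*(1+r2))^(1/2) - 1
Product: (1 + -0.2197) * (1 + 0.3951) = 0.7803 * 1.3951 = 1.088597
Square root: 1.088597^0.5 = 1.043358
Geometric mean = 1.043358 - 1 = 0.043358
As percentage: 4.34%

4.34%


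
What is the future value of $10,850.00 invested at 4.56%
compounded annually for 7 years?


Formula: FV = P * (1 + r)^n
Substituting: FV = $10,850.00 * (1 + 0.0456)^7
Growth factor: (1.0456)^7 = 1.366341
FV = $10,850.00 * 1.366341 = $14,824.80

$14,824.80


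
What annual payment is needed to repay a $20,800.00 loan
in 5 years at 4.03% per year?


Formula: PMT = PV * r / (1 - (1+r)^(-n))
Denominator: 1 - (1 + 0.0403)^(-5) = 0.179257
Numerator: $20,800.00 * 0.0403 = 838.24
PMT = 838.24 / 0.179257 = $4,676.18

$4,676.18


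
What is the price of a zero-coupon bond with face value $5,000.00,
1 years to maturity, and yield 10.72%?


Formula: Price = FV / (1 + r)^n
Substituting: Price = $5,000.00 / (1 + 0.1072)^1
Discount factor: (1.1072)^1 = 1.1072
Price = $5,000.00 / 1.1072 = $4,515.90

$4,515.90


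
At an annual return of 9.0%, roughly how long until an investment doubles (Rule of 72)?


Formula: Years ≈ 72 / r
Substituting: Years ≈ 72 / 9.0
Years ≈ 8.0

8.0 years


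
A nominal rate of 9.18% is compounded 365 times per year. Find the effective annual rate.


Formula: EAR = (1 + r/m)^m - 1
Period rate: r/m = 0.0918 / 365 = 0.000252
Compounding: (1 + 0.000252)^365 = 1.096133
EAR = 1.096133 - 1 = 0.096133

0.096133


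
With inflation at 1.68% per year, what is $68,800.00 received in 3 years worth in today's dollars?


Formula: Real value = nominal / (1 + inflation)^years
Price level: (1 + 0.0168)^3 = 1.051251
Real value = $68,800.00 / 1.051251 = $65,445.81

$65,445.81


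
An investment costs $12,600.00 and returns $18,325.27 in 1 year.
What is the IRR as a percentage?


Formula: IRR = C1/C0 - 1
Substituting: IRR = $18,325.27 / $12,600.00 - 1
Ratio: 1.454387 - 1 = 0.454387
IRR = 45.4387%

45.4387%


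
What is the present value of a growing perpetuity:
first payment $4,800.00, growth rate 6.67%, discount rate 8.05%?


Formula: PV = C / (r - g)
Spread: r - g = 0.0805 - 0.0667 = 0.0138
Substituting: PV = $4,800.00 / 0.0138
PV = $347,826.09

$347,826.09


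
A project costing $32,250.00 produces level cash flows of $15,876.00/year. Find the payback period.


Formula: Payback = investment / annual cash flow
Substituting: Payback = $32,250.00 / $15,876.00
Payback = 2.0314 years

2.0314 years


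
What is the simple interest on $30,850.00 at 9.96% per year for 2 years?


Formula: I = P * r * t
Substituting: I = $30,850.00 * 0.0996 * 2
Step: I = $30,850.00 * 0.1992
I = $6,145.32

$6,145.32


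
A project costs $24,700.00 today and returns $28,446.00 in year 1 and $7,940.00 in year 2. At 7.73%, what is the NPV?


Formula: NPV = C0 + C1/(1+r) + C2/(1+r)^2
Discount C1: $28,446.00 / (1 + 0.0773) = $26,404.90
Discount C2: $7,940.00 / (1 + 0.0773)^2 = $6,841.43
NPV = -$24,700.00 + $26,404.90 + $6,841.43 = $8,546.34

$8,546.34


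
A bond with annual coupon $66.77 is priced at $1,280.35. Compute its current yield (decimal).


Formula: Current yield = annual coupon / price
Substituting: CY = $66.77 / $1,280.35
CY = 0.05215

0.05215


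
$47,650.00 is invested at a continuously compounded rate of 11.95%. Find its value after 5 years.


Formula: FV = P * e^(r*t)
Exponent: r*t = 0.1195 * 5 = 0.5975
e^(0.5975) = 1.817569
FV = $47,650.00 * 1.817569 = $86,607.17

$86,607.17


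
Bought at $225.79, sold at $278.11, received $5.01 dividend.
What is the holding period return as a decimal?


Formula: HPR = (P1 - P0 + D) / P0
Gain: $278.11 - $225.79 + $5.01 = $57.33
HPR = $57.33 / $225.79 = 0.2539

0.2539


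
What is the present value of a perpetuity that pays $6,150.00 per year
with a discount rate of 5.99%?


Formula: PV = C / r
Substituting: PV = $6,150.00 / 0.0599
PV = $102,671.12

$102,671.12


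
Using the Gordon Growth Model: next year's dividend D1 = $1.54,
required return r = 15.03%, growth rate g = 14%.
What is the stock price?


Formula: P = D1 / (r - g)
Spread: r - g = 0.1503 - 0.14 = 0.0103
Substituting: P = $1.54 / 0.0103
P = $149.51

$149.51


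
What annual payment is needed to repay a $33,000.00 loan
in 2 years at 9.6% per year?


Formula: PMT = PV * r / (1 - (1+r)^(-n))
Denominator: 1 - (1 + 0.096)^(-2) = 0.16751
Numerator: $33,000.00 * 0.096 = 3168.0
PMT = 3168.0 / 0.16751 = $18,912.27

$18,912.27


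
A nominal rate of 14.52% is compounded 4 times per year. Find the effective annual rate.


Formula: EAR = (1 + r/m)^m - 1
Period rate: r/m = 0.1452 / 4 = 0.0363
Compounding: (1 + 0.0363)^4 = 1.153299
EAR = 1.153299 - 1 = 0.153299

0.153299


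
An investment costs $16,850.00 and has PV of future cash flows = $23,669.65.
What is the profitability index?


Formula: PI = PV(cash flows) / initial investment
Substituting: PI = $23,669.65 / $16,850.00
PI = 1.4047

1.4047


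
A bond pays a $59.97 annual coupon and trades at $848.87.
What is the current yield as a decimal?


Formula: Current yield = annual coupon / price
Substituting: CY = $59.97 / $848.87
CY = 0.070647

0.070647


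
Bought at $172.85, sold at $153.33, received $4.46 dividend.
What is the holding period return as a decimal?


Formula: HPR = (P1 - P0 + D) / P0
Gain: $153.33 - $172.85 + $4.46 = -$15.06
HPR = -$15.06 / $172.85 = -0.0871

-0.0871


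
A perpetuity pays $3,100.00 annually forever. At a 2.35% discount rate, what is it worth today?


Formula: PV = C / r
Substituting: PV = $3,100.00 / 0.0235
PV = $131,914.89

$131,914.89


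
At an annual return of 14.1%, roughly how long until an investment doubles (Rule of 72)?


Formula: Years ≈ 72 / r
Substituting: Years ≈ 72 / 14.1
Years ≈ 5.1

5.1 years


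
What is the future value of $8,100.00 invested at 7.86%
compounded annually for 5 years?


Formula: FV = P * (1 + r)^n
Substituting: FV = $8,100.00 * (1 + 0.0786)^5
Growth factor: (1.0786)^5 = 1.459829
FV = $8,100.00 * 1.459829 = $11,824.62

$11,824.62


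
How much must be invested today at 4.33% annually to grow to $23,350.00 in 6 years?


Formula: PV = FV / (1 + r)^n
Substituting: PV = $23,350.00 / (1 + 0.0433)^6
Discount factor: (1.0433)^6 = 1.289601
PV = $23,350.00 / 1.289601 = $18,106.38

$18,106.38


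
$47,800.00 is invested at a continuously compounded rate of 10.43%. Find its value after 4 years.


Formula: FV = P * e^(r*t)
Exponent: r*t = 0.1043 * 4 = 0.4172
e^(0.4172) = 1.517706
FV = $47,800.00 * 1.517706 = $72,546.35

$72,546.35


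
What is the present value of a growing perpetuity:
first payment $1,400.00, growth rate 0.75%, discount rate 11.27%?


Formula: PV = C / (r - g)
Spread: r - g = 0.1127 - 0.0075 = 0.1052
Substituting: PV = $1,400.00 / 0.1052
PV = $13,307.98

$13,307.98


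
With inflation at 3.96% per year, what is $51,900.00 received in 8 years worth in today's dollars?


Formula: Real value = nominal / (1 + inflation)^years
Price level: (1 + 0.0396)^8 = 1.364364
Real value = $51,900.00 / 1.364364 = $38,039.71

$38,039.71


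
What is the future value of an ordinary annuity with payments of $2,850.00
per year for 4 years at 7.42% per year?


Formula: FV = PMT * ((1+r)^n - 1) / r
Growth factor: (1 + 0.0742)^4 = 1.331498
Numerator: 1.331498 - 1 = 0.331498
FV = $2,850.00 * 0.331498 / 0.0742 = $12,732.75

$12,732.75


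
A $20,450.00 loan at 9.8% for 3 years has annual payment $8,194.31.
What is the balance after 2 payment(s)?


Formula: Balance = PV*(1+r)^k - PMT*((1+r)^k - 1)/r
Growth: (1 + 0.098)^2 = 1.205604
Accumulated factor: ((1+r)^k - 1)/r = 2.098
Balance = $20,450.00 * 1.205604 - $8,194.31 * 2.098
Balance = $7,462.94

$7,462.94


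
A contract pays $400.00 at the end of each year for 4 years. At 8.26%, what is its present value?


Formula: PV = PMT * (1 - (1+r)^(-n)) / r
Discount factor: (1 + 0.0826)^(-4) = 0.727994
Bracket: 1 - 0.727994 = 0.272006
PV = $400.00 * 0.272006 / 0.0826 = $1,317.22

$1,317.22


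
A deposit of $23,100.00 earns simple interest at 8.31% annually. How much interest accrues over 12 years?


Formula: I = P * r * t
Substituting: I = $23,100.00 * 0.0831 * 12
Step: I = $23,100.00 * 0.9972
I = $23,035.32

$23,035.32


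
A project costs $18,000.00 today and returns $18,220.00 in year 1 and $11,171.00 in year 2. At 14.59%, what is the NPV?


Formula: NPV = C0 + C1/(1+r) + C2/(1+r)^2
Discount C1: $18,220.00 / (1 + 0.1459) = $15,900.17
Discount C2: $11,171.00 / (1 + 0.1459)^2 = $8,507.43
NPV = -$18,000.00 + $15,900.17 + $8,507.43 = $6,407.60

$6,407.60


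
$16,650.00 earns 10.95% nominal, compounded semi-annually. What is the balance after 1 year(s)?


Formula: FV = P * (1 + r/m)^(m*t)
Period rate: r/m = 0.1095 / 2 = 0.05475
Total periods: m*t = 2 * 1 = 2
Growth factor: (1 + 0.05475)^2 = 1.112498
FV = $16,650.00 * 1.112498 = $18,523.08

$18,523.08


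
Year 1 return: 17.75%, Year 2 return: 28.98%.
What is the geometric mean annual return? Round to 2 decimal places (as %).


Formula: Geometric mean = ((1+r1)*(1+r2))^(1/2) - 1
Product: (1 + 0.1775) * (1 + 0.2898) = 1.1775 * 1.2898 = 1.518739
Square root: 1.518739^0.5 = 1.232371
Geometric mean = 1.232371 - 1 = 0.232371
As percentage: 23.24%

23.24%


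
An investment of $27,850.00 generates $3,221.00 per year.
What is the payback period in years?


Formula: Payback = investment / annual cash flow
Substituting: Payback = $27,850.00 / $3,221.00
Payback = 8.6464 years

8.6464 years


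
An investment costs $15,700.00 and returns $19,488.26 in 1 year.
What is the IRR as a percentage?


Formula: IRR = C1/C0 - 1
Substituting: IRR = $19,488.26 / $15,700.00 - 1
Ratio: 1.24129 - 1 = 0.24129
IRR = 24.129%

24.129%


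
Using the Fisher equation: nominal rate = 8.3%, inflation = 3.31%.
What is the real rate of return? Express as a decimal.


Formula: (1 + r_real) = (1 + r_nom) / (1 + inflation)
Substituting: (1 + r_real) = 1.083 / 1.0331
(1 + r_real) = 1.048301
r_real = 1.048301 - 1 = 0.048301

0.048301


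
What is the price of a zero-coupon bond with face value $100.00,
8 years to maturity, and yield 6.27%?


Formula: Price = FV / (1 + r)^n
Substituting: Price = $100.00 / (1 + 0.0627)^8
Discount factor: (1.0627)^8 = 1.626618
Price = $100.00 / 1.626618 = $61.48

$61.48


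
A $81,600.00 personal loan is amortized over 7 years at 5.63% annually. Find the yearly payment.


Formula: PMT = PV * r / (1 - (1+r)^(-n))
Denominator: 1 - (1 + 0.0563)^(-7) = 0.318464
Numerator: $81,600.00 * 0.0563 = 4594.08
PMT = 4594.08 / 0.318464 = $14,425.76

$14,425.76


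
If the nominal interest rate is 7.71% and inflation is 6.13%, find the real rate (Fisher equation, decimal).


Formula: (1 + r_real) = (1 + r_nom) / (1 + inflation)
Substituting: (1 + r_real) = 1.0771 / 1.0613
(1 + r_real) = 1.014887
r_real = 1.014887 - 1 = 0.014887

0.014887


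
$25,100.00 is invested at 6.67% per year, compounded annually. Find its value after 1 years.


Formula: FV = P * (1 + r)^n
Substituting: FV = $25,100.00 * (1 + 0.0667)^1
Growth factor: (1.0667)^1 = 1.0667
FV = $25,100.00 * 1.0667 = $26,774.17

$26,774.17


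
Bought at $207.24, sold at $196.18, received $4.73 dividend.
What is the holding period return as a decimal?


Formula: HPR = (P1 - P0 + D) / P0
Gain: $196.18 - $207.24 + $4.73 = -$6.33
HPR = -$6.33 / $207.24 = -0.0305

-0.0305


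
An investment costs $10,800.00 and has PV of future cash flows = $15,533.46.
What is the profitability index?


Formula: PI = PV(cash flows) / initial investment
Substituting: PI = $15,533.46 / $10,800.00
PI = 1.4383

1.4383


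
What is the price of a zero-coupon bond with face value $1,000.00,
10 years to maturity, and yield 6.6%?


Formula: Price = FV / (1 + r)^n
Substituting: Price = $1,000.00 / (1 + 0.066)^10
Discount factor: (1.066)^10 = 1.894838
Price = $1,000.00 / 1.894838 = $527.75

$527.75


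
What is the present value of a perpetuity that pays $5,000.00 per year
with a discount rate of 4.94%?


Formula: PV = C / r
Substituting: PV = $5,000.00 / 0.0494
PV = $101,214.57

$101,214.57


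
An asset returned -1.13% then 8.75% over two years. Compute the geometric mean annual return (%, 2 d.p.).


Formula: Geometric mean = ((1+r1)*(1+r2))^(1/2) - 1
Product: (1 + -0.0113) * (1 + 0.0875) = 0.9887 * 1.0875 = 1.075211
Square root: 1.075211^0.5 = 1.036924
Geometric mean = 1.036924 - 1 = 0.036924
As percentage: 3.69%

3.69%


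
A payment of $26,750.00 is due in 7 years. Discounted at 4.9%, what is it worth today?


Formula: PV = FV / (1 + r)^n
Substituting: PV = $26,750.00 / (1 + 0.049)^7
Discount factor: (1.049)^7 = 1.397747
PV = $26,750.00 / 1.397747 = $19,137.95

$19,137.95


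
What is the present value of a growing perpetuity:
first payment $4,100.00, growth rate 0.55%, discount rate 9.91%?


Formula: PV = C / (r - g)
Spread: r - g = 0.0991 - 0.0055 = 0.0936
Substituting: PV = $4,100.00 / 0.0936
PV = $43,803.42

$43,803.42


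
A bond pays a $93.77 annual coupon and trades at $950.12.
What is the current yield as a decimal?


Formula: Current yield = annual coupon / price
Substituting: CY = $93.77 / $950.12
CY = 0.098693

0.098693


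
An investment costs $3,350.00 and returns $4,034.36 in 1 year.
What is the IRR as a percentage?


Formula: IRR = C1/C0 - 1
Substituting: IRR = $4,034.36 / $3,350.00 - 1
Ratio: 1.204287 - 1 = 0.204287
IRR = 20.4287%

20.4287%


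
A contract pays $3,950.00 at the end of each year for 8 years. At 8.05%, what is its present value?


Formula: PV = PMT * (1 - (1+r)^(-n)) / r
Discount factor: (1 + 0.0805)^(-8) = 0.538272
Bracket: 1 - 0.538272 = 0.461728
PV = $3,950.00 * 0.461728 / 0.0805 = $22,656.22

$22,656.22


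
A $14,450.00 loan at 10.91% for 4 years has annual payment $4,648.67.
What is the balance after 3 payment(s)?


Formula: Balance = PV*(1+r)^k - PMT*((1+r)^k - 1)/r
Growth: (1 + 0.1091)^3 = 1.364307
Accumulated factor: ((1+r)^k - 1)/r = 3.339203
Balance = $14,450.00 * 1.364307 - $4,648.67 * 3.339203
Balance = $4,191.38

$4,191.38


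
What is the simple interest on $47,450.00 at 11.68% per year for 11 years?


Formula: I = P * r * t
Substituting: I = $47,450.00 * 0.1168 * 11
Step: I = $47,450.00 * 1.2848
I = $60,963.76

$60,963.76


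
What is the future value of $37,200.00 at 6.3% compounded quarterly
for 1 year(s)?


Formula: FV = P * (1 + r/m)^(m*t)
Period rate: r/m = 0.063 / 4 = 0.01575
Total periods: m*t = 4 * 1 = 4
Growth factor: (1 + 0.01575)^4 = 1.064504
FV = $37,200.00 * 1.064504 = $39,599.55

$39,599.55


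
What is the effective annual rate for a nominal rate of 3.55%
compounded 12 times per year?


Formula: EAR = (1 + r/m)^m - 1
Period rate: r/m = 0.0355 / 12 = 0.002958
Compounding: (1 + 0.002958)^12 = 1.036083
EAR = 1.036083 - 1 = 0.036083

0.036083


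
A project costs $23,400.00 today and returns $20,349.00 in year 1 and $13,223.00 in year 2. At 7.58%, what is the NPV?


Formula: NPV = C0 + C1/(1+r) + C2/(1+r)^2
Discount C1: $20,349.00 / (1 + 0.0758) = $18,915.23
Discount C2: $13,223.00 / (1 + 0.0758)^2 = $11,425.28
NPV = -$23,400.00 + $18,915.23 + $11,425.28 = $6,940.51

$6,940.51


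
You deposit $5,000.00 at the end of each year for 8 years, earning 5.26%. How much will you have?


Formula: FV = PMT * ((1+r)^n - 1) / r
Growth factor: (1 + 0.0526)^8 = 1.506978
Numerator: 1.506978 - 1 = 0.506978
FV = $5,000.00 * 0.506978 / 0.0526 = $48,191.83

$48,191.83


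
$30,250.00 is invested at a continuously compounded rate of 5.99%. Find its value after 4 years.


Formula: FV = P * e^(r*t)
Exponent: r*t = 0.0599 * 4 = 0.2396
e^(0.2396) = 1.270741
FV = $30,250.00 * 1.270741 = $38,439.91

$38,439.91


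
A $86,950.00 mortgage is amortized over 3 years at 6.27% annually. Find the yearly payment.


Formula: PMT = PV * r / (1 - (1+r)^(-n))
Denominator: 1 - (1 + 0.0627)^(-3) = 0.166764
Numerator: $86,950.00 * 0.0627 = 5451.765
PMT = 5451.765 / 0.166764 = $32,691.47

$32,691.47


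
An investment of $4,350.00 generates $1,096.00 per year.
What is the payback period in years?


Formula: Payback = investment / annual cash flow
Substituting: Payback = $4,350.00 / $1,096.00
Payback = 3.969 years

3.969 years


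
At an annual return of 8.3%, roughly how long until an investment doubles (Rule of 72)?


Formula: Years ≈ 72 / r
Substituting: Years ≈ 72 / 8.3
Years ≈ 8.7

8.7 years


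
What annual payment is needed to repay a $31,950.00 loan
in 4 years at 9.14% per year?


Formula: PMT = PV * r / (1 - (1+r)^(-n))
Denominator: 1 - (1 + 0.0914)^(-4) = 0.295203
Numerator: $31,950.00 * 0.0914 = 2920.23
PMT = 2920.23 / 0.295203 = $9,892.29

$9,892.29


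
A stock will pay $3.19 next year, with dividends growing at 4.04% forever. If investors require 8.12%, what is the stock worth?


Formula: P = D1 / (r - g)
Spread: r - g = 0.0812 - 0.0404 = 0.0408
Substituting: P = $3.19 / 0.0408
P = $78.19

$78.19


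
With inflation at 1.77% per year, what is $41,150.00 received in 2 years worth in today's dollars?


Formula: Real value = nominal / (1 + inflation)^years
Price level: (1 + 0.0177)^2 = 1.035713
Real value = $41,150.00 / 1.035713 = $39,731.07

$39,731.07


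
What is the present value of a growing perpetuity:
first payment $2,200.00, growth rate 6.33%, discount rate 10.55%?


Formula: PV = C / (r - g)
Spread: r - g = 0.1055 - 0.0633 = 0.0422
Substituting: PV = $2,200.00 / 0.0422
PV = $52,132.70

$52,132.70


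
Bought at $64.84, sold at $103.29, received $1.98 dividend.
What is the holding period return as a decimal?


Formula: HPR = (P1 - P0 + D) / P0
Gain: $103.29 - $64.84 + $1.98 = $40.43
HPR = $40.43 / $64.84 = 0.6235

0.6235


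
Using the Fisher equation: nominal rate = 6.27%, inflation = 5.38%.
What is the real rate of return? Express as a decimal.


Formula: (1 + r_real) = (1 + r_nom) / (1 + inflation)
Substituting: (1 + r_real) = 1.0627 / 1.0538
(1 + r_real) = 1.008446
r_real = 1.008446 - 1 = 0.008446

0.008446


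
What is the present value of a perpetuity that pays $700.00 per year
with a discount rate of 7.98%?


Formula: PV = C / r
Substituting: PV = $700.00 / 0.0798
PV = $8,771.93

$8,771.93


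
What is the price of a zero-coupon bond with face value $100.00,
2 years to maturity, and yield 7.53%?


Formula: Price = FV / (1 + r)^n
Substituting: Price = $100.00 / (1 + 0.0753)^2
Discount factor: (1.0753)^2 = 1.15627
Price = $100.00 / 1.15627 = $86.48

$86.48


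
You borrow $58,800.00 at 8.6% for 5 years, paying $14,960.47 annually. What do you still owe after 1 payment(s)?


Formula: Balance = PV*(1+r)^k - PMT*((1+r)^k - 1)/r
Growth: (1 + 0.086)^1 = 1.086
Accumulated factor: ((1+r)^k - 1)/r = 1.0
Balance = $58,800.00 * 1.086 - $14,960.47 * 1.0
Balance = $48,896.33

$48,896.33


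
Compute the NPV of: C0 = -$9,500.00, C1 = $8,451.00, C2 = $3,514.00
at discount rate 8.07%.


Formula: NPV = C0 + C1/(1+r) + C2/(1+r)^2
Discount C1: $8,451.00 / (1 + 0.0807) = $7,819.93
Discount C2: $3,514.00 / (1 + 0.0807)^2 = $3,008.79
NPV = -$9,500.00 + $7,819.93 + $3,008.79 = $1,328.72

$1,328.72


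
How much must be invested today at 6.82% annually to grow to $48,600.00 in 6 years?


Formula: PV = FV / (1 + r)^n
Substituting: PV = $48,600.00 / (1 + 0.0682)^6
Discount factor: (1.0682)^6 = 1.485646
PV = $48,600.00 / 1.485646 = $32,713.03

$32,713.03


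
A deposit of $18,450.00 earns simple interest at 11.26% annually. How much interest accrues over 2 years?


Formula: I = P * r * t
Substituting: I = $18,450.00 * 0.1126 * 2
Step: I = $18,450.00 * 0.2252
I = $4,154.94

$4,154.94


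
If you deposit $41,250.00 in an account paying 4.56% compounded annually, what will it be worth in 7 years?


Formula: FV = P * (1 + r)^n
Substituting: FV = $41,250.00 * (1 + 0.0456)^7
Growth factor: (1.0456)^7 = 1.366341
FV = $41,250.00 * 1.366341 = $56,361.56

$56,361.56


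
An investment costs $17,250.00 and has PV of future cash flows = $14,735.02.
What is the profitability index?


Formula: PI = PV(cash flows) / initial investment
Substituting: PI = $14,735.02 / $17,250.00
PI = 0.8542

0.8542


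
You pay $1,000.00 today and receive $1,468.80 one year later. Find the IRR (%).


Formula: IRR = C1/C0 - 1
Substituting: IRR = $1,468.80 / $1,000.00 - 1
Ratio: 1.4688 - 1 = 0.4688
IRR = 46.88%

46.88%


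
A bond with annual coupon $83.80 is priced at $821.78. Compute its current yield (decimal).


Formula: Current yield = annual coupon / price
Substituting: CY = $83.80 / $821.78
CY = 0.101974

0.101974


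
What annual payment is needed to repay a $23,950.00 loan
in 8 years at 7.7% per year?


Formula: PMT = PV * r / (1 - (1+r)^(-n))
Denominator: 1 - (1 + 0.077)^(-8) = 0.447574
Numerator: $23,950.00 * 0.077 = 1844.15
PMT = 1844.15 / 0.447574 = $4,120.33

$4,120.33


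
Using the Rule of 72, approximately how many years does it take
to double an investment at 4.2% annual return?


Formula: Years ≈ 72 / r
Substituting: Years ≈ 72 / 4.2
Years ≈ 17.1

17.1 years


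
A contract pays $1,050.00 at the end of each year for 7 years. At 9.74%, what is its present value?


Formula: PV = PMT * (1 - (1+r)^(-n)) / r
Discount factor: (1 + 0.0974)^(-7) = 0.521729
Bracket: 1 - 0.521729 = 0.478271
PV = $1,050.00 * 0.478271 / 0.0974 = $5,155.89

$5,155.89


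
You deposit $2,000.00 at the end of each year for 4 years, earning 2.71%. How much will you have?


Formula: FV = PMT * ((1+r)^n - 1) / r
Growth factor: (1 + 0.0271)^4 = 1.112887
Numerator: 1.112887 - 1 = 0.112887
FV = $2,000.00 * 0.112887 / 0.0271 = $8,331.12

$8,331.12


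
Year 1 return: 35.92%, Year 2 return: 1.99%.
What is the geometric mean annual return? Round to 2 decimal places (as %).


Formula: Geometric mean = ((1+r1)*(1+r2))^(1/2) - 1
Product: (1 + 0.3592) * (1 + 0.0199) = 1.3592 * 1.0199 = 1.386248
Square root: 1.386248^0.5 = 1.17739
Geometric mean = 1.17739 - 1 = 0.17739
As percentage: 17.74%

17.74%


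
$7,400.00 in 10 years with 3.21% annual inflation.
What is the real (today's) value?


Formula: Real value = nominal / (1 + inflation)^years
Price level: (1 + 0.0321)^10 = 1.371569
Real value = $7,400.00 / 1.371569 = $5,395.28

$5,395.28


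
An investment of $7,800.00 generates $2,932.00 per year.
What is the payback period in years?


Formula: Payback = investment / annual cash flow
Substituting: Payback = $7,800.00 / $2,932.00
Payback = 2.6603 years

2.6603 years


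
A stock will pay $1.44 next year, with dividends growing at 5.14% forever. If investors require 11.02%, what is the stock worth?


Formula: P = D1 / (r - g)
Spread: r - g = 0.1102 - 0.0514 = 0.0588
Substituting: P = $1.44 / 0.0588
P = $24.49

$24.49


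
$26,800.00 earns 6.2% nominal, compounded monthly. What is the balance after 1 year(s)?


Formula: FV = P * (1 + r/m)^(m*t)
Period rate: r/m = 0.062 / 12 = 0.005167
Total periods: m*t = 12 * 1 = 12
Growth factor: (1 + 0.005167)^12 = 1.063793
FV = $26,800.00 * 1.063793 = $28,509.64

$28,509.64


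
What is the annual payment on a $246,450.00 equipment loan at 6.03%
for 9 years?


Formula: PMT = PV * r / (1 - (1+r)^(-n))
Denominator: 1 - (1 + 0.0603)^(-9) = 0.409607
Numerator: $246,450.00 * 0.0603 = 14860.935
PMT = 14860.935 / 0.409607 = $36,280.95

$36,280.95


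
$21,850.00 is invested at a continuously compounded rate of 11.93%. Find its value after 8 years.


Formula: FV = P * e^(r*t)
Exponent: r*t = 0.1193 * 8 = 0.9544
e^(0.9544) = 2.597112
FV = $21,850.00 * 2.597112 = $56,746.89

$56,746.89


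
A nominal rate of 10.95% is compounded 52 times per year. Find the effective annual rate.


Formula: EAR = (1 + r/m)^m - 1
Period rate: r/m = 0.1095 / 52 = 0.002106
Compounding: (1 + 0.002106)^52 = 1.115592
EAR = 1.115592 - 1 = 0.115592

0.115592


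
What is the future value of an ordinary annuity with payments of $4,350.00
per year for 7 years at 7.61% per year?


Formula: FV = PMT * ((1+r)^n - 1) / r
Growth factor: (1 + 0.0761)^7 = 1.670969
Numerator: 1.670969 - 1 = 0.670969
FV = $4,350.00 * 0.670969 / 0.0761 = $38,353.69

$38,353.69


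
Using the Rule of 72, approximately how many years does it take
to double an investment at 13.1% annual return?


Formula: Years ≈ 72 / r
Substituting: Years ≈ 72 / 13.1
Years ≈ 5.5

5.5 years


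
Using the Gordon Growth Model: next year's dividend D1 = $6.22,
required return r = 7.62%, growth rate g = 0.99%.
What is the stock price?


Formula: P = D1 / (r - g)
Spread: r - g = 0.0762 - 0.0099 = 0.0663
Substituting: P = $6.22 / 0.0663
P = $93.82

$93.82


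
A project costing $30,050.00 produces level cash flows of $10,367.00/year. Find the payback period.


Formula: Payback = investment / annual cash flow
Substituting: Payback = $30,050.00 / $10,367.00
Payback = 2.8986 years

2.8986 years


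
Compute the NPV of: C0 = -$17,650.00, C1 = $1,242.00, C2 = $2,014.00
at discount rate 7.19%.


Formula: NPV = C0 + C1/(1+r) + C2/(1+r)^2
Discount C1: $1,242.00 / (1 + 0.0719) = $1,158.69
Discount C2: $2,014.00 / (1 + 0.0719)^2 = $1,752.87
NPV = -$17,650.00 + $1,158.69 + $1,752.87 = -$14,738.43

-$14,738.43


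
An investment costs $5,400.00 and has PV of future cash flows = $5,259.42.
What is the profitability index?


Formula: PI = PV(cash flows) / initial investment
Substituting: PI = $5,259.42 / $5,400.00
PI = 0.974

0.974


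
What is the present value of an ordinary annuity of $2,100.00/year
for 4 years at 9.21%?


Formula: PV = PMT * (1 - (1+r)^(-n)) / r
Discount factor: (1 + 0.0921)^(-4) = 0.702992
Bracket: 1 - 0.702992 = 0.297008
PV = $2,100.00 * 0.297008 / 0.0921 = $6,772.17

$6,772.17


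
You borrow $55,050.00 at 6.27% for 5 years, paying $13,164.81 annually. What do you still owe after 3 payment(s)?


Formula: Balance = PV*(1+r)^k - PMT*((1+r)^k - 1)/r
Growth: (1 + 0.0627)^3 = 1.20014
Accumulated factor: ((1+r)^k - 1)/r = 3.192031
Balance = $55,050.00 * 1.20014 - $13,164.81 * 3.192031
Balance = $24,045.24

$24,045.24


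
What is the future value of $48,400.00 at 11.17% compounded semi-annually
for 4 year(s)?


Formula: FV = P * (1 + r/m)^(m*t)
Period rate: r/m = 0.1117 / 2 = 0.05585
Total periods: m*t = 2 * 4 = 8
Growth factor: (1 + 0.05585)^8 = 1.544606
FV = $48,400.00 * 1.544606 = $74,758.94

$74,758.94


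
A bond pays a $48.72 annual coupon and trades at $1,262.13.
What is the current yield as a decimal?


Formula: Current yield = annual coupon / price
Substituting: CY = $48.72 / $1,262.13
CY = 0.038601

0.038601


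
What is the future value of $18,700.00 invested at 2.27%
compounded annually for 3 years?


Formula: FV = P * (1 + r)^n
Substituting: FV = $18,700.00 * (1 + 0.0227)^3
Growth factor: (1.0227)^3 = 1.069658
FV = $18,700.00 * 1.069658 = $20,002.60

$20,002.60


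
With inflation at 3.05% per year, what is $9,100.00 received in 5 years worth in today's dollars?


Formula: Real value = nominal / (1 + inflation)^years
Price level: (1 + 0.0305)^5 = 1.162091
Real value = $9,100.00 / 1.162091 = $7,830.71

$7,830.71


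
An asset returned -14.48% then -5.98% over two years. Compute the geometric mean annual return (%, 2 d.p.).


Formula: Geometric mean = ((1+r1)*(1+r2))^(1/2) - 1
Product: (1 + -0.1448) * (1 + -0.0598) = 0.8552 * 0.9402 = 0.804059
Square root: 0.804059^0.5 = 0.896693
Geometric mean = 0.896693 - 1 = -0.103307
As percentage: -10.33%

-10.33%


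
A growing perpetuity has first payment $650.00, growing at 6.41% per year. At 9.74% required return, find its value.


Formula: PV = C / (r - g)
Spread: r - g = 0.0974 - 0.0641 = 0.0333
Substituting: PV = $650.00 / 0.0333
PV = $19,519.52

$19,519.52


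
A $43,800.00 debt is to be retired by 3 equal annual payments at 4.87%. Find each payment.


Formula: PMT = PV * r / (1 - (1+r)^(-n))
Denominator: 1 - (1 + 0.0487)^(-3) = 0.132946
Numerator: $43,800.00 * 0.0487 = 2133.06
PMT = 2133.06 / 0.132946 = $16,044.57

$16,044.57


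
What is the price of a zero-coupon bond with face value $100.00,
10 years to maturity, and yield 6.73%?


Formula: Price = FV / (1 + r)^n
Substituting: Price = $100.00 / (1 + 0.0673)^10
Discount factor: (1.0673)^10 = 1.918073
Price = $100.00 / 1.918073 = $52.14

$52.14


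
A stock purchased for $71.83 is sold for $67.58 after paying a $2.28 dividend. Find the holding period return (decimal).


Formula: HPR = (P1 - P0 + D) / P0
Gain: $67.58 - $71.83 + $2.28 = -$1.97
HPR = -$1.97 / $71.83 = -0.0274

-0.0274


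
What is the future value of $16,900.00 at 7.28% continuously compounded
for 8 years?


Formula: FV = P * e^(r*t)
Exponent: r*t = 0.0728 * 8 = 0.5824
e^(0.5824) = 1.79033
FV = $16,900.00 * 1.79033 = $30,256.58

$30,256.58


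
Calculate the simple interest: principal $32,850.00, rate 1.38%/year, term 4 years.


Formula: I = P * r * t
Substituting: I = $32,850.00 * 0.0138 * 4
Step: I = $32,850.00 * 0.0552
I = $1,813.32

$1,813.32


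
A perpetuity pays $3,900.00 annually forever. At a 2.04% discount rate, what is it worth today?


Formula: PV = C / r
Substituting: PV = $3,900.00 / 0.0204
PV = $191,176.47

$191,176.47


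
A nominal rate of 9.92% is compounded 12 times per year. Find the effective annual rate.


Formula: EAR = (1 + r/m)^m - 1
Period rate: r/m = 0.0992 / 12 = 0.008267
Compounding: (1 + 0.008267)^12 = 1.103837
EAR = 1.103837 - 1 = 0.103837

0.103837


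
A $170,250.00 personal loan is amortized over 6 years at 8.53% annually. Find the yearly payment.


Formula: PMT = PV * r / (1 - (1+r)^(-n))
Denominator: 1 - (1 + 0.0853)^(-6) = 0.388071
Numerator: $170,250.00 * 0.0853 = 14522.325
PMT = 14522.325 / 0.388071 = $37,421.84

$37,421.84


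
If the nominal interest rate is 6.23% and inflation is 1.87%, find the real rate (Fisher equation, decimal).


Formula: (1 + r_real) = (1 + r_nom) / (1 + inflation)
Substituting: (1 + r_real) = 1.0623 / 1.0187
(1 + r_real) = 1.0428
r_real = 1.0428 - 1 = 0.0428

0.0428


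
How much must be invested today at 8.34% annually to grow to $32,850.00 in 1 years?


Formula: PV = FV / (1 + r)^n
Substituting: PV = $32,850.00 / (1 + 0.0834)^1
Discount factor: (1.0834)^1 = 1.0834
PV = $32,850.00 / 1.0834 = $30,321.21

$30,321.21


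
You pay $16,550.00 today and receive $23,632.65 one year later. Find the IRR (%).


Formula: IRR = C1/C0 - 1
Substituting: IRR = $23,632.65 / $16,550.00 - 1
Ratio: 1.427955 - 1 = 0.427955
IRR = 42.7955%

42.7955%


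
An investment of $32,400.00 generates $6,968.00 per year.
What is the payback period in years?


Formula: Payback = investment / annual cash flow
Substituting: Payback = $32,400.00 / $6,968.00
Payback = 4.6498 years

4.6498 years
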